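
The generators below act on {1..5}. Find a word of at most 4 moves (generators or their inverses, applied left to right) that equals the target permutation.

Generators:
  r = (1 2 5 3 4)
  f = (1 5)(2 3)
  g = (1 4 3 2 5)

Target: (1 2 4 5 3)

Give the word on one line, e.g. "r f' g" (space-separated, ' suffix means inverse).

  after g': (1 5 2 3 4)
  after g': (1 2 4 5 3)

g' g'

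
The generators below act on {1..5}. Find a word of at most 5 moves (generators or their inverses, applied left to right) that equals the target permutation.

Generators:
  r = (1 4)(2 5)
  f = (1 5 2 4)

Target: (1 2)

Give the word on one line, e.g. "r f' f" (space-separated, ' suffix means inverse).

f' f' r' f

  after f': (1 4 2 5)
  after f': (1 2)(4 5)
  after r': (1 5)(2 4)
  after f: (1 2)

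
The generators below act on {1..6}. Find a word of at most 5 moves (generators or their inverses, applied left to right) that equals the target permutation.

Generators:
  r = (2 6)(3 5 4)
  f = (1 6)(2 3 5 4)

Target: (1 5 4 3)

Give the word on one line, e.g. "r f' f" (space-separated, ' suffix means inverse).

  after f': (1 6)(2 4 5 3)
  after r: (1 2 3 6)
  after f': (1 4 5 3)
  after r: (1 3)(2 6)
  after r: (1 5 4 3)

f' r f' r r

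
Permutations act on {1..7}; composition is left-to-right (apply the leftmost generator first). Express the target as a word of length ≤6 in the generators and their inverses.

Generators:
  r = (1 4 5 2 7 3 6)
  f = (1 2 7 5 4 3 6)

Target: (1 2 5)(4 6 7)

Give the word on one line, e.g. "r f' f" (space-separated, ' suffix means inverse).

  after r: (1 4 5 2 7 3 6)
  after f: (1 3)(2 5 7 6)
  after r': (1 7 3 6 5 2 4)
  after f': (1 2 5)(4 6 7)

r f r' f'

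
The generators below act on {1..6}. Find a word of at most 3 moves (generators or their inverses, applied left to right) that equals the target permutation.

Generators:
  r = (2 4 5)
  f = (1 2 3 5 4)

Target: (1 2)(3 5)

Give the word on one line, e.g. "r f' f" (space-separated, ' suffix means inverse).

  after r: (2 4 5)
  after f: (1 2)(3 5)

r f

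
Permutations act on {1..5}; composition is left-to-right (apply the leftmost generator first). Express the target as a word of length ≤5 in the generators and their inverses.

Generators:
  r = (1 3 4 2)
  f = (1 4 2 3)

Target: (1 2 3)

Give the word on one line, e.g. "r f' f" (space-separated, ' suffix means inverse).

  after f: (1 4 2 3)
  after f: (1 2)(3 4)
  after r': (1 4)
  after f: (1 2 3)

f f r' f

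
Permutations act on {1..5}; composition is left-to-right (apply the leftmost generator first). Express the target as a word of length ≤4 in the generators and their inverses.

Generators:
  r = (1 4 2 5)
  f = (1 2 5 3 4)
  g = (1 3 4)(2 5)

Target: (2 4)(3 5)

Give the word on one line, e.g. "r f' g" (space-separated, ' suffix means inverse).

  after f: (1 2 5 3 4)
  after r: (1 5 3 2)
  after r: (2 4)(3 5)

f r r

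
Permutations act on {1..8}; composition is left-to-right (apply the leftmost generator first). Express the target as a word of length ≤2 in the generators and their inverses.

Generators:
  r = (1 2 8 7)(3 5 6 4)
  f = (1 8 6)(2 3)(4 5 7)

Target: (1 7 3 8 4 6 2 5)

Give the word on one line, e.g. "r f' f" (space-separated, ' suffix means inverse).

f r

  after f: (1 8 6)(2 3)(4 5 7)
  after r: (1 7 3 8 4 6 2 5)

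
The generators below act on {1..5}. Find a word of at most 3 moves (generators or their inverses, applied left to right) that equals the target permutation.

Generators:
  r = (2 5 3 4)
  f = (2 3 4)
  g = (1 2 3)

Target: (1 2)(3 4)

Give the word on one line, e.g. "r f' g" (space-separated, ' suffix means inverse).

g' f'

  after g': (1 3 2)
  after f': (1 2)(3 4)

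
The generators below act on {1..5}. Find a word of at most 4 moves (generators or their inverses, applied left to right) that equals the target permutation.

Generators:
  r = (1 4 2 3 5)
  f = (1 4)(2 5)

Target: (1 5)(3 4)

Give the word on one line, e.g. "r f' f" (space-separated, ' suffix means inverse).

  after f': (1 4)(2 5)
  after r': (2 3)(4 5)
  after r': (1 5)(3 4)

f' r' r'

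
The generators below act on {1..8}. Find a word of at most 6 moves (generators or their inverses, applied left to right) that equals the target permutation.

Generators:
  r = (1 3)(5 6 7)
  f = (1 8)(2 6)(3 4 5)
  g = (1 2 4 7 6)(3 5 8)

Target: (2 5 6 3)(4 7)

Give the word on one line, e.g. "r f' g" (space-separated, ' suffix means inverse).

  after f: (1 8)(2 6)(3 4 5)
  after f: (3 5 4)
  after g: (1 2 4 5 7 6)(3 8)
  after f': (1 6 8 5 7 2 3)
  after g: (2 5 6 3)(4 7)

f f g f' g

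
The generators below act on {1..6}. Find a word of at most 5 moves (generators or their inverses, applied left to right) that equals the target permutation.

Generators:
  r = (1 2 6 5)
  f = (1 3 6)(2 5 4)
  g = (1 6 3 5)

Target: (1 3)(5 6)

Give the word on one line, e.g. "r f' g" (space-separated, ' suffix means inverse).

  after r': (1 5 6 2)
  after g': (1 3 6 2 5)
  after r: (1 3 5 2)
  after r: (1 3)(5 6)

r' g' r r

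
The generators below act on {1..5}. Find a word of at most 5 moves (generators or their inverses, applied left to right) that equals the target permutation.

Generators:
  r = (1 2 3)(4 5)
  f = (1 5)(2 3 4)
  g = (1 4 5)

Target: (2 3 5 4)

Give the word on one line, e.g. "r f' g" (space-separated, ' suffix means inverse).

  after f: (1 5)(2 3 4)
  after g': (1 4 2 3)
  after g': (2 3 5 4)

f g' g'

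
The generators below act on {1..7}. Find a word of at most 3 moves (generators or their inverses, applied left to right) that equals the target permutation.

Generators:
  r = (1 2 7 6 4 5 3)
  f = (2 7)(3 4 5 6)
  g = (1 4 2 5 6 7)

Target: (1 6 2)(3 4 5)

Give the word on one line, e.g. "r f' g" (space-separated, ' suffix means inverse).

r' f'

  after r': (1 3 5 4 6 7 2)
  after f': (1 6 2)(3 4 5)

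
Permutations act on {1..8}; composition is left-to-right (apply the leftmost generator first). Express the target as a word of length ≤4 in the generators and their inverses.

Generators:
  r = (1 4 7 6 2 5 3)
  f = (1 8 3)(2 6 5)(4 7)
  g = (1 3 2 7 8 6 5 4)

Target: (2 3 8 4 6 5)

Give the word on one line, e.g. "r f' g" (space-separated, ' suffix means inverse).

f' r

  after f': (1 3 8)(2 5 6)(4 7)
  after r: (2 3 8 4 6 5)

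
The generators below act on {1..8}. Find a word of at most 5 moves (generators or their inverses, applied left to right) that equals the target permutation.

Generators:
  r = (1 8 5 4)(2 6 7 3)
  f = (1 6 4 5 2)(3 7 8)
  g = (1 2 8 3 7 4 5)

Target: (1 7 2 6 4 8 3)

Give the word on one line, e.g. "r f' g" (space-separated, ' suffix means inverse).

f g r

  after f: (1 6 4 5 2)(3 7 8)
  after g: (1 6 5 8 7 3 4)
  after r: (1 7 2 6 4 8 3)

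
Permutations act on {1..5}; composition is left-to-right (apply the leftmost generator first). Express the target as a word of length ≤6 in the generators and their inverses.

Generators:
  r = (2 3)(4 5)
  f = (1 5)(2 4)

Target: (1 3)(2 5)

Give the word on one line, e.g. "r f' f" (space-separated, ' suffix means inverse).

f r' f' r' f'

  after f: (1 5)(2 4)
  after r': (1 4 3 2 5)
  after f': (1 2)(3 4)
  after r': (1 3 5 4 2)
  after f': (1 3)(2 5)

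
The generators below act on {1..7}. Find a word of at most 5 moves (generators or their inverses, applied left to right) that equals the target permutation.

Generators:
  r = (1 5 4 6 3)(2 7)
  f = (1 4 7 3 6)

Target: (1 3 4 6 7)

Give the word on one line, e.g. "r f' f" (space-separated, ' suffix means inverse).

  after f: (1 4 7 3 6)
  after f: (1 7 6 4 3)
  after f: (1 3 4 6 7)

f f f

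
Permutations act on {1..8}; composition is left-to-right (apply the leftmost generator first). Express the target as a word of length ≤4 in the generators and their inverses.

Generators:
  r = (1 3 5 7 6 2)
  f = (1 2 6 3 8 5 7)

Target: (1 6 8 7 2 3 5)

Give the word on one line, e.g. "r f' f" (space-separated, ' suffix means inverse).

f f

  after f: (1 2 6 3 8 5 7)
  after f: (1 6 8 7 2 3 5)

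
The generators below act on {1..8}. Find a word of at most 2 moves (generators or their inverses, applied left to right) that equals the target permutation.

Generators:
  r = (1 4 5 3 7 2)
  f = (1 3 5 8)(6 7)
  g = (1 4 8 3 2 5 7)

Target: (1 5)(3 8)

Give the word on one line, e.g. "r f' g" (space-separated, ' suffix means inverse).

f' f'

  after f': (1 8 5 3)(6 7)
  after f': (1 5)(3 8)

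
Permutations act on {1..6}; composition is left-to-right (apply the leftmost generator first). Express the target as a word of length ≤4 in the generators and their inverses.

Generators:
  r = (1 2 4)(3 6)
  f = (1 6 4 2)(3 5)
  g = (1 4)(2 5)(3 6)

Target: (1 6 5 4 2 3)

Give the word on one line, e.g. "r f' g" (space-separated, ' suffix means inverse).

g f'

  after g: (1 4)(2 5)(3 6)
  after f': (1 6 5 4 2 3)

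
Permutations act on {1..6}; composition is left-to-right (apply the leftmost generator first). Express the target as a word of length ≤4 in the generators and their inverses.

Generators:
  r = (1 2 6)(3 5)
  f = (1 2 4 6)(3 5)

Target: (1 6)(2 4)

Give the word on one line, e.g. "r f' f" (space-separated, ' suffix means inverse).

  after r': (1 6 2)(3 5)
  after f': (1 4 2 6)
  after f': (1 2 4)(3 5)
  after r: (1 6)(2 4)

r' f' f' r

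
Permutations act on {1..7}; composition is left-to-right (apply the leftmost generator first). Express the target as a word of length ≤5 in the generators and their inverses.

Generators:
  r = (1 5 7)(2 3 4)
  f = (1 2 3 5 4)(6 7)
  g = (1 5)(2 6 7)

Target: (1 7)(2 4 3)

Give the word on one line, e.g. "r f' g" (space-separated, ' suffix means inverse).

r' g' g' g'

  after r': (1 7 5)(2 4 3)
  after g': (1 6 2 4 3 7)
  after g': (1 2 4 3 6 7 5)
  after g': (1 7)(2 4 3)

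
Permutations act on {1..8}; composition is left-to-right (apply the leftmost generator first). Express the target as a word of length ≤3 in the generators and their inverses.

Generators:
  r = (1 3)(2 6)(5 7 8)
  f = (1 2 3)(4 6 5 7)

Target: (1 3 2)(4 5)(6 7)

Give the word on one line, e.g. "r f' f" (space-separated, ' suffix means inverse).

  after f: (1 2 3)(4 6 5 7)
  after f: (1 3 2)(4 5)(6 7)

f f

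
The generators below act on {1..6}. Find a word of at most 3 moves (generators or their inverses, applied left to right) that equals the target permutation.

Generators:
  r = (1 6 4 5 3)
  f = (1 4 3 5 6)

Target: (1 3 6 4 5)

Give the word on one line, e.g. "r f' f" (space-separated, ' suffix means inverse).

f' f' f'

  after f': (1 6 5 3 4)
  after f': (1 5 4 6 3)
  after f': (1 3 6 4 5)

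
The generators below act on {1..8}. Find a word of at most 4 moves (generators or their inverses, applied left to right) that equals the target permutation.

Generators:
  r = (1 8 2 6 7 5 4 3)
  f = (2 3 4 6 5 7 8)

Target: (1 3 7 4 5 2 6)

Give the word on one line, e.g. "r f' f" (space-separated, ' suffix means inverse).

r' f r

  after r': (1 3 4 5 7 6 2 8)
  after f: (1 4 7 5 8)(3 6)
  after r: (1 3 7 4 5 2 6)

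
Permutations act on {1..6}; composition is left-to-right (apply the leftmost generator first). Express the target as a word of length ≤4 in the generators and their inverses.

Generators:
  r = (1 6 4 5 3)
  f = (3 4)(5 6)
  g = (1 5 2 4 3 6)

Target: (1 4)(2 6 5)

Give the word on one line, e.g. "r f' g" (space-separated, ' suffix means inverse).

g r f

  after g: (1 5 2 4 3 6)
  after r: (1 3 4)(2 5)
  after f: (1 4)(2 6 5)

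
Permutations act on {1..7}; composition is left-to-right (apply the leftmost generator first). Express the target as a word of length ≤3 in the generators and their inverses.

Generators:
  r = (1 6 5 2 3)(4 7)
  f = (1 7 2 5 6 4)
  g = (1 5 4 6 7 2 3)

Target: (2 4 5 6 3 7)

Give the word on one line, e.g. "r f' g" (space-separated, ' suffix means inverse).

f' g' g'

  after f': (1 4 6 5 2 7)
  after g': (1 5 7 3 2 6)
  after g': (2 4 5 6 3 7)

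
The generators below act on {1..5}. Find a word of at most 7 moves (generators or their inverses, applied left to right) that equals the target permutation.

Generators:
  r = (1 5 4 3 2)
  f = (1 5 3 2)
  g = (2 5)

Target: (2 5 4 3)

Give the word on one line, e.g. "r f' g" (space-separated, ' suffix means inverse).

  after g: (2 5)
  after r': (1 2)(3 4 5)
  after g': (1 5 3 4 2)
  after r': (3 5 4)
  after g: (2 5 4 3)

g r' g' r' g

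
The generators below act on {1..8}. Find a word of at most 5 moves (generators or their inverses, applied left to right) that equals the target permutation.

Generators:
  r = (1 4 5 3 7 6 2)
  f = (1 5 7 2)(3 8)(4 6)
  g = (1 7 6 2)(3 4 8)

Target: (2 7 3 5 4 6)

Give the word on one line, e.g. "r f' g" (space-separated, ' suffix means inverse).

r f' g g

  after r: (1 4 5 3 7 6 2)
  after f': (1 6 7 4)(3 5 8)
  after g: (1 2)(3 5)(4 7 8)
  after g: (2 7 3 5 4 6)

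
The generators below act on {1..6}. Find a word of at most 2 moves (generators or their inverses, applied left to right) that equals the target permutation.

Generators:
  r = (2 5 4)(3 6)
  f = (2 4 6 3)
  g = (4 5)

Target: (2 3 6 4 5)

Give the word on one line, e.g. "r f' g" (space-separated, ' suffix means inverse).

  after g': (4 5)
  after f': (2 3 6 4 5)

g' f'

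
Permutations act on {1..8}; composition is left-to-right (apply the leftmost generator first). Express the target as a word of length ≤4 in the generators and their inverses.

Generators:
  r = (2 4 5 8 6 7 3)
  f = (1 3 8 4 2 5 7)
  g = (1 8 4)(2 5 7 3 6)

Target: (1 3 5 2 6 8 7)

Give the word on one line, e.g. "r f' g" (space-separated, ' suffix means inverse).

r f' r

  after r: (2 4 5 8 6 7 3)
  after f': (1 7)(2 8 6 5 3 4)
  after r: (1 3 5 2 6 8 7)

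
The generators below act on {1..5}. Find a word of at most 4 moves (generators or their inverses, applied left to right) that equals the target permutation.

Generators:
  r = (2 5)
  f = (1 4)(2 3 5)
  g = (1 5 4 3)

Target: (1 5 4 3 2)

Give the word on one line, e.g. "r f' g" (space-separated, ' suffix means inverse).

f' g' r' r'

  after f': (1 4)(2 5 3)
  after g': (1 5 4 3 2)
  after r': (1 2)(3 5 4)
  after r': (1 5 4 3 2)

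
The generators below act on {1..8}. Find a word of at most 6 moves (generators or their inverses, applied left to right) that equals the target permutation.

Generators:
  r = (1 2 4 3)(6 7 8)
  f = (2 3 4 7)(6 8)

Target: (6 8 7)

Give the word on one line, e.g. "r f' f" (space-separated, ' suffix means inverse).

  after r': (1 3 4 2)(6 8 7)
  after r': (1 4)(2 3)(6 7 8)
  after r': (1 2 4 3)
  after r': (6 8 7)

r' r' r' r'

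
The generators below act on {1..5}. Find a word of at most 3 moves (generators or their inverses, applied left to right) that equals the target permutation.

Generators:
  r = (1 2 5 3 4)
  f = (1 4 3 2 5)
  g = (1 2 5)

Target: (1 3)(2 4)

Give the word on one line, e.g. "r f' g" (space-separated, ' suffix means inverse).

  after f': (1 5 2 3 4)
  after r: (1 3)(2 4)

f' r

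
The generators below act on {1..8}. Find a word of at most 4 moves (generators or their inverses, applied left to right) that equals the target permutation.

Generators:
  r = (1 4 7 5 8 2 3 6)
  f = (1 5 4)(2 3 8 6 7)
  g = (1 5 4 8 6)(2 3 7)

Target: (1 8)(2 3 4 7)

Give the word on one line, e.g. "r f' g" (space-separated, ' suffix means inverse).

r f r g

  after r: (1 4 7 5 8 2 3 6)
  after f: (2 8 3 7 4)(5 6)
  after r: (1 4 3 5)(6 8)
  after g: (1 8)(2 3 4 7)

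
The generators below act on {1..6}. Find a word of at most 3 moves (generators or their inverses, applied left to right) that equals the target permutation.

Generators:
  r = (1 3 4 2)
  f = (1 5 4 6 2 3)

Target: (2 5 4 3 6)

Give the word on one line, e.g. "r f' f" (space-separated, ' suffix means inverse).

r f

  after r: (1 3 4 2)
  after f: (2 5 4 3 6)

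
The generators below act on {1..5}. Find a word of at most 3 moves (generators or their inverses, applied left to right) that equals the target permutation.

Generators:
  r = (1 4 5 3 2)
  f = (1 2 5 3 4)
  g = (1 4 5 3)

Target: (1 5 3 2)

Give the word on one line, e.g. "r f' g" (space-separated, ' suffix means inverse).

f' f' g'

  after f': (1 4 3 5 2)
  after f': (1 3 2 4 5)
  after g': (1 5 3 2)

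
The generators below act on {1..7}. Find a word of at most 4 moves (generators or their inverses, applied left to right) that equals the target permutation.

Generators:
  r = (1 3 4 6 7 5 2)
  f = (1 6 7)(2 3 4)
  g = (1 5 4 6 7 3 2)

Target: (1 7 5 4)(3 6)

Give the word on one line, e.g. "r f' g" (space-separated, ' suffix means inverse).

f g

  after f: (1 6 7)(2 3 4)
  after g: (1 7 5 4)(3 6)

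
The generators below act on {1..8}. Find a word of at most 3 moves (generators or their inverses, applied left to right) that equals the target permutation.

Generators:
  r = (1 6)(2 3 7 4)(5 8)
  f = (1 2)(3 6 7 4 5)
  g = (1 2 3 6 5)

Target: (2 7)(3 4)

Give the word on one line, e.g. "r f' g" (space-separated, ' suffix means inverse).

r r

  after r: (1 6)(2 3 7 4)(5 8)
  after r: (2 7)(3 4)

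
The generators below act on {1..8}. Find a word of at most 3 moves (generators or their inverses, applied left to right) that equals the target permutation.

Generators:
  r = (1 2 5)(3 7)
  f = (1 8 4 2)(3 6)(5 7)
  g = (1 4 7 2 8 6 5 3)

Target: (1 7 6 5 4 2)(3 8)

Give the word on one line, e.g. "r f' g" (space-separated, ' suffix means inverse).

  after f': (1 2 4 8)(3 6)(5 7)
  after g': (1 7 6 5 4 2)(3 8)

f' g'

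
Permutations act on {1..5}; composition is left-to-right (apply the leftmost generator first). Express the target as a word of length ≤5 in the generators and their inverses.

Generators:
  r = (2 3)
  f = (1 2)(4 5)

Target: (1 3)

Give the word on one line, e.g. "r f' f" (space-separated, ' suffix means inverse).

  after f': (1 2)(4 5)
  after r': (1 3 2)(4 5)
  after f: (1 3)
  after f: (1 3 2)(4 5)
  after f: (1 3)

f' r' f f f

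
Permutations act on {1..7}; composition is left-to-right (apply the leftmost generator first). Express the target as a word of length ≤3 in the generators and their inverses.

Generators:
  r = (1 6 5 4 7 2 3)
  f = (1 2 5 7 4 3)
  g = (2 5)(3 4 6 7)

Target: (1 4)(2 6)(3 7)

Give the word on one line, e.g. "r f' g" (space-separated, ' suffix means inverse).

f r g

  after f: (1 2 5 7 4 3)
  after r: (1 3 6 5 2 4)
  after g: (1 4)(2 6)(3 7)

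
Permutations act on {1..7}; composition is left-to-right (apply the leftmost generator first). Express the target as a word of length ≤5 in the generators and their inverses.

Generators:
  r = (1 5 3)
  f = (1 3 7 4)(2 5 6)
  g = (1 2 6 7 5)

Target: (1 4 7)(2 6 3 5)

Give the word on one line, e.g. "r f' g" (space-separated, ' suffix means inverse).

f' r' r'

  after f': (1 4 7 3)(2 6 5)
  after r': (1 4 7 5 2 6)
  after r': (1 4 7)(2 6 3 5)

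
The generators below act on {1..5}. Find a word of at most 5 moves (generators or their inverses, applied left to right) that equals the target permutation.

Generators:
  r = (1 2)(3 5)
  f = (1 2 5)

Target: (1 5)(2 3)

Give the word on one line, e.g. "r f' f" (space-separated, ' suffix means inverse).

f r f'

  after f: (1 2 5)
  after r: (2 3 5)
  after f': (1 5)(2 3)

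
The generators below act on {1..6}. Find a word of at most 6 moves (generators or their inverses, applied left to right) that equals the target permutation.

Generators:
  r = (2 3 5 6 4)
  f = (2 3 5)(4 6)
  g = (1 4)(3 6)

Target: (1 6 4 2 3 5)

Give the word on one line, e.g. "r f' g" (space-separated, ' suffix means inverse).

  after g: (1 4)(3 6)
  after r: (1 2 3 4)(5 6)
  after f': (1 5 4)(3 6)
  after g': (1 5)
  after r: (1 6 4 2 3 5)

g r f' g' r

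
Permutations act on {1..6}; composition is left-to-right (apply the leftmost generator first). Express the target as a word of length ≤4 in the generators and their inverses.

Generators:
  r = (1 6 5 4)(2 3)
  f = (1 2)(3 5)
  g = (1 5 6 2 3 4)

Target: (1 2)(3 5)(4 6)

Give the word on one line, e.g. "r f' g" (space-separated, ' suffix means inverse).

g' g' g'

  after g': (1 4 3 2 6 5)
  after g': (1 3 6)(2 5 4)
  after g': (1 2)(3 5)(4 6)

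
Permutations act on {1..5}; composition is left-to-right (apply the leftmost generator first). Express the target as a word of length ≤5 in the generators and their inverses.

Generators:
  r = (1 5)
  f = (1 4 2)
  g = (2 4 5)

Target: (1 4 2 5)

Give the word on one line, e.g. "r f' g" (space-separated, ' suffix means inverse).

f' g' f r' f

  after f': (1 2 4)
  after g': (1 5 4)
  after f: (1 5 2)
  after r': (2 5)
  after f: (1 4 2 5)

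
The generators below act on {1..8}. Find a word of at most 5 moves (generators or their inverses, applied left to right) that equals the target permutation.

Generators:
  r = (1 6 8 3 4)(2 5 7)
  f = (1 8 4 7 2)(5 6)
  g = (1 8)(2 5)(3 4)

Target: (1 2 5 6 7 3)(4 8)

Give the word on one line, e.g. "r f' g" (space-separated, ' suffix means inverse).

g' r' f' r r

  after g': (1 8)(2 5)(3 4)
  after r': (1 6)(4 8)(5 7)
  after f': (1 5 4)(2 7 6)
  after r: (1 7 8 3 4 6 5)
  after r: (1 2 5 6 7 3)(4 8)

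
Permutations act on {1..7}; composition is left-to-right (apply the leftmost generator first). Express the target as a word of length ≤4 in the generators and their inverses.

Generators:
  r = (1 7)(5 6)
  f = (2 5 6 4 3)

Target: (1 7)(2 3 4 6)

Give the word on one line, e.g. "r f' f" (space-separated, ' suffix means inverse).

  after r: (1 7)(5 6)
  after f': (1 7)(2 3 4 6)
  after r': (2 3 4 5 6)
  after r': (1 7)(2 3 4 6)

r f' r' r'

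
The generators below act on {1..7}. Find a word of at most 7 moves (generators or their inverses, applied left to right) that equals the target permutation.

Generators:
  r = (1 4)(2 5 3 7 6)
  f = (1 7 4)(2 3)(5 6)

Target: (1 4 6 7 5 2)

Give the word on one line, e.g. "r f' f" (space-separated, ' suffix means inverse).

f' r f' r' r'

  after f': (1 4 7)(2 3)(5 6)
  after r: (2 7 4 6 3 5)
  after f': (1 4 5 3 6 2)
  after r': (2 4)(3 7)
  after r': (1 4 6 7 5 2)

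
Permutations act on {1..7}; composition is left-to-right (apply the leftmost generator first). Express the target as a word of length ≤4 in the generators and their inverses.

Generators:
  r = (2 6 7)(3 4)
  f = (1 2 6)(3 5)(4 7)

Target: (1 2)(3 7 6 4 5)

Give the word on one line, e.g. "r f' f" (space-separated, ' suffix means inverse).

r f

  after r: (2 6 7)(3 4)
  after f: (1 2)(3 7 6 4 5)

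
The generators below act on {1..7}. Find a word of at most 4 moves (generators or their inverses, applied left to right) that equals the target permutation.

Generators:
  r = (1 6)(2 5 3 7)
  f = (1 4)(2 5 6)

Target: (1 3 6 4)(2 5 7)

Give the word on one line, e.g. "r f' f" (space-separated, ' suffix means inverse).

  after r': (1 6)(2 7 3 5)
  after f: (1 2 7 3 6 4)
  after r: (1 5 3)(4 6)
  after r: (1 3 6 4)(2 5 7)

r' f r r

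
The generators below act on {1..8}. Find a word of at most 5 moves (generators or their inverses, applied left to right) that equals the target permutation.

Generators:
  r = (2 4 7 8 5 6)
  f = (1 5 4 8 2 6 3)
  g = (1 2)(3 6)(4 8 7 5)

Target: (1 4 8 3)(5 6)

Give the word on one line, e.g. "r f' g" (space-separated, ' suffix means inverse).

  after r: (2 4 7 8 5 6)
  after r: (2 7 5)(4 8 6)
  after g: (1 2 5)(3 6 8)(4 7)
  after f': (1 8 6 4 7 5 3 2)
  after g': (1 4 8 3)(5 6)

r r g f' g'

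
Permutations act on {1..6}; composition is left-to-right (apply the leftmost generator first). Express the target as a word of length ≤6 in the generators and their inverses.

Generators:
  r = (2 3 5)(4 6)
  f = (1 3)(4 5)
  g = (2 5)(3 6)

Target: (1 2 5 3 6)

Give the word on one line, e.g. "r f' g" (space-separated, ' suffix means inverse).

g f r' g' r

  after g: (2 5)(3 6)
  after f: (1 3 6)(2 4 5)
  after r': (1 2 6)(3 4)
  after g': (1 5 2 3 4 6)
  after r: (1 2 5 3 6)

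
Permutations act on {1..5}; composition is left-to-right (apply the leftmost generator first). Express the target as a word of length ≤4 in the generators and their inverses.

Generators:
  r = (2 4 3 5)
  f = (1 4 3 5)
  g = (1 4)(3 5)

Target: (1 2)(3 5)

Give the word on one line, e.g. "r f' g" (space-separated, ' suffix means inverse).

f' r g'

  after f': (1 5 3 4)
  after r: (1 2 4)
  after g': (1 2)(3 5)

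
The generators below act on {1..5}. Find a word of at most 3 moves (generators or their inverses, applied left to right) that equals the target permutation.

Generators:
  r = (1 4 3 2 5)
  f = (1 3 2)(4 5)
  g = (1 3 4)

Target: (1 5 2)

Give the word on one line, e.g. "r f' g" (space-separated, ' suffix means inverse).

  after r': (1 5 2 3 4)
  after g': (1 5 2)

r' g'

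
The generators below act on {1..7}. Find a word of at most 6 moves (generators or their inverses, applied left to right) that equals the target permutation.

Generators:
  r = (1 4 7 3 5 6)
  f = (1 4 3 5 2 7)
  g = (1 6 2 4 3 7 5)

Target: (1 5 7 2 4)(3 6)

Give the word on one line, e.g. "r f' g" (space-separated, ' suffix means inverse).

  after g': (1 5 7 3 4 2 6)
  after f: (1 2 6 4 7 5)
  after g': (1 6 2)(3 4)
  after f': (1 6 5 3)(2 7)
  after r': (1 5 7 2 4)(3 6)

g' f g' f' r'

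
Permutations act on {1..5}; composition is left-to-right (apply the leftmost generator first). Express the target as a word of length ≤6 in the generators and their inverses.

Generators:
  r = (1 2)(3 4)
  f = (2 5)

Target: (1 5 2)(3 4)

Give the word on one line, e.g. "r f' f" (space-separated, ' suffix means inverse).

r f' f' f'

  after r: (1 2)(3 4)
  after f': (1 5 2)(3 4)
  after f': (1 2)(3 4)
  after f': (1 5 2)(3 4)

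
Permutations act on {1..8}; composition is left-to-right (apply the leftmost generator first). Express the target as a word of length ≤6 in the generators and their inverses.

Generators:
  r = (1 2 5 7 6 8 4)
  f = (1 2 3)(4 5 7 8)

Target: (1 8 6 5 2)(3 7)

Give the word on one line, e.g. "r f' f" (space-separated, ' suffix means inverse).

f' f' r r f

  after f': (1 3 2)(4 8 7 5)
  after f': (1 2 3)(4 7)(5 8)
  after r: (1 5 4 6 8 7)(2 3)
  after r: (1 7 2 3 5)(4 8 6)
  after f: (1 8 6 5 2)(3 7)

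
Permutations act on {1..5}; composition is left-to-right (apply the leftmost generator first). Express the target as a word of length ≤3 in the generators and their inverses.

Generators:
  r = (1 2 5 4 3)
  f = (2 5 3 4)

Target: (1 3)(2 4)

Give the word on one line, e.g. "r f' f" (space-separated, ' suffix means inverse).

  after f: (2 5 3 4)
  after f: (2 3)(4 5)
  after r': (1 3)(2 4)

f f r'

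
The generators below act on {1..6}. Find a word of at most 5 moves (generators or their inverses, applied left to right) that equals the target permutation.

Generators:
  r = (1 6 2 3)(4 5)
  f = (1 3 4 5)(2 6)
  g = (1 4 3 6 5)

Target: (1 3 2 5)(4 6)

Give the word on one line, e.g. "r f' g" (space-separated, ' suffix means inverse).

r' f' r f r

  after r': (1 3 2 6)(4 5)
  after f': (3 6 5)
  after r: (1 6 4 5)(2 3)
  after f: (1 2 4)(3 6 5)
  after r: (1 3 2 5)(4 6)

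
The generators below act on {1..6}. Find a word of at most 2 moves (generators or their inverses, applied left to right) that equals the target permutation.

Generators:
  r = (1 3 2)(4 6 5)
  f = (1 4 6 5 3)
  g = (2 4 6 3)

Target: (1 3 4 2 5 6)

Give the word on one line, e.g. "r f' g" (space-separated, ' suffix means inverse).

g' f'

  after g': (2 3 6 4)
  after f': (1 3 4 2 5 6)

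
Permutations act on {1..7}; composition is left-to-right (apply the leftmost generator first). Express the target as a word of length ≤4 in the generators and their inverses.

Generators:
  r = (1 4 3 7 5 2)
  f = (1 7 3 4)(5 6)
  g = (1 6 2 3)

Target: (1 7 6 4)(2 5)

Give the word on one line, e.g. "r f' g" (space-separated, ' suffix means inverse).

g' f' g

  after g': (1 3 2 6)
  after f': (1 7)(2 5 6 4 3)
  after g: (1 7 6 4)(2 5)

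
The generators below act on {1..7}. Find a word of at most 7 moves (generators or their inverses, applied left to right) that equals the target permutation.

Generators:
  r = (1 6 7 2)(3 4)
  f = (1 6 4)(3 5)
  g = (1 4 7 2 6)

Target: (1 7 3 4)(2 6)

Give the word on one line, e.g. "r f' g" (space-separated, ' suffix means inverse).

  after r: (1 6 7 2)(3 4)
  after g': (1 2 6 4 3)
  after g': (1 7 4 3 6)
  after r: (1 2)(3 7)
  after g': (1 7 3 4)(2 6)

r g' g' r g'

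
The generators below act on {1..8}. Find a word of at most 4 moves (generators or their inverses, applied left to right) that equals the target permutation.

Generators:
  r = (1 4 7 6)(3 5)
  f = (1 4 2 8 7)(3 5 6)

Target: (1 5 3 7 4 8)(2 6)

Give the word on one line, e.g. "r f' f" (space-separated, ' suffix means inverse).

r' f' f' r'

  after r': (1 6 7 4)(3 5)
  after f': (1 5 6 8 2 4 7)
  after f': (1 3 6 2)(4 8)
  after r': (1 5 3 7 4 8)(2 6)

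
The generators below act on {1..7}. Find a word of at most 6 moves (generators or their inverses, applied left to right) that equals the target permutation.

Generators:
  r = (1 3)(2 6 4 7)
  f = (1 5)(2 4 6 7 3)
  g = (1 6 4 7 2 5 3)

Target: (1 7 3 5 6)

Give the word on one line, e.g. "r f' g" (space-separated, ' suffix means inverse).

f f g r g

  after f: (1 5)(2 4 6 7 3)
  after f: (2 6 3 4 7)
  after g: (1 6)(2 4)(3 7 5)
  after r: (1 4 6 3 2 7 5)
  after g: (1 7 3 5 6)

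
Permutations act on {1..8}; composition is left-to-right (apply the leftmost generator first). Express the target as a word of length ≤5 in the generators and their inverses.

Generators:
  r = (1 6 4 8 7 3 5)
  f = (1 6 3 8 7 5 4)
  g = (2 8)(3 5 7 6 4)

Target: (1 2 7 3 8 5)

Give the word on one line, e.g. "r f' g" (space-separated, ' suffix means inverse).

  after f: (1 6 3 8 7 5 4)
  after r: (1 4 6 5 8 3 7)
  after r: (1 8 5 7 6)
  after g': (1 2 8 3 4 6)
  after r: (1 2 7 3 8 5)

f r r g' r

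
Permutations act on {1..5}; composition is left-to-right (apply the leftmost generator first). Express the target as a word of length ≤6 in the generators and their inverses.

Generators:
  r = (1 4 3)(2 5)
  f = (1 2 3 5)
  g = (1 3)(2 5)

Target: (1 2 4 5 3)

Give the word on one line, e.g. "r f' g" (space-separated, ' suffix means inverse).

  after r: (1 4 3)(2 5)
  after r: (1 3 4)
  after f: (1 5)(2 3 4)
  after r': (1 2 4 5 3)

r r f r'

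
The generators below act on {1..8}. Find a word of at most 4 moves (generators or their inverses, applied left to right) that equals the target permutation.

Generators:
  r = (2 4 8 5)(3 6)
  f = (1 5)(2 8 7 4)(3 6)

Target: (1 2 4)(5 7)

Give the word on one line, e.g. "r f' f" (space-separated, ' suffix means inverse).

  after r: (2 4 8 5)(3 6)
  after r: (2 8)(4 5)
  after f': (1 5 7 8 4)(3 6)
  after r: (1 2 4)(5 7)

r r f' r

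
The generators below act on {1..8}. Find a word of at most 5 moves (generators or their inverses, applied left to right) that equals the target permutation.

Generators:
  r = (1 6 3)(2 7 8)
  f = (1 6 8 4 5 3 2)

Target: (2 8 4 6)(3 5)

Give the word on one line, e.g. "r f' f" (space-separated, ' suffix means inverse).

  after r: (1 6 3)(2 7 8)
  after f': (2 7 6 5 4 8 3)
  after f': (1 2 7)(4 6)(5 8)
  after f': (1 3 5 6 8 4)(2 7)
  after r: (2 8 4 6)(3 5)

r f' f' f' r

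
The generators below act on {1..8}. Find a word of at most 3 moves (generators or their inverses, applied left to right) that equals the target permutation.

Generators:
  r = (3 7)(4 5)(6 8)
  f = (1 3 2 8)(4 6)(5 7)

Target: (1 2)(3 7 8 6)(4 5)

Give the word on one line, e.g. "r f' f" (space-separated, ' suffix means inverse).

r f f

  after r: (3 7)(4 5)(6 8)
  after f: (1 3 5 6)(2 8 4 7)
  after f: (1 2)(3 7 8 6)(4 5)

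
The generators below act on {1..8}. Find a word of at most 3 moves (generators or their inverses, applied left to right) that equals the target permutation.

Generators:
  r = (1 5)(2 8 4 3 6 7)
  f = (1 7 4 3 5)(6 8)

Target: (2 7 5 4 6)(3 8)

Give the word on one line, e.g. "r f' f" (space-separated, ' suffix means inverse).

  after f': (1 5 3 4 7)(6 8)
  after r': (2 7 5 4 6)(3 8)

f' r'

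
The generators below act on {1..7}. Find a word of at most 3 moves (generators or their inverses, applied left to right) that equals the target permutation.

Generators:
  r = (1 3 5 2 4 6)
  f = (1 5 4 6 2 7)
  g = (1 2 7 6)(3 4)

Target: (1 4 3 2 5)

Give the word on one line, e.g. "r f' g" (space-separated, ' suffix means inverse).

  after r: (1 3 5 2 4 6)
  after f': (1 3)(2 5 6 7)
  after g: (1 4 3 2 5)

r f' g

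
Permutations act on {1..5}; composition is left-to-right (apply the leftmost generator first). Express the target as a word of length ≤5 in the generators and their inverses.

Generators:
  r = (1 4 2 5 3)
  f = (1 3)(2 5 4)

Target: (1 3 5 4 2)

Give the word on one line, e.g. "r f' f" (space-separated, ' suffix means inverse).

f f r'

  after f: (1 3)(2 5 4)
  after f: (2 4 5)
  after r': (1 3 5 4 2)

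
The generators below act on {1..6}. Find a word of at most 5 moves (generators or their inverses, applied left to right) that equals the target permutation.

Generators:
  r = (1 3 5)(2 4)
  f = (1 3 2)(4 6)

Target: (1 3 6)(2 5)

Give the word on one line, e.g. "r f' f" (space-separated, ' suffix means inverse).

  after f: (1 3 2)(4 6)
  after r': (2 5 3 4 6)
  after f: (1 3 6)(2 5)

f r' f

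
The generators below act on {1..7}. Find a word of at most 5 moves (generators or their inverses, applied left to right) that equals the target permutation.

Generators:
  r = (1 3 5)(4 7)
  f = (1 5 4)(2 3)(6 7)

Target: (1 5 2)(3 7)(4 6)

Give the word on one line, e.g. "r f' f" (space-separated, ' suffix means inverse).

r' f' r'

  after r': (1 5 3)(4 7)
  after f': (2 3 4 6 7 5)
  after r': (1 5 2)(3 7)(4 6)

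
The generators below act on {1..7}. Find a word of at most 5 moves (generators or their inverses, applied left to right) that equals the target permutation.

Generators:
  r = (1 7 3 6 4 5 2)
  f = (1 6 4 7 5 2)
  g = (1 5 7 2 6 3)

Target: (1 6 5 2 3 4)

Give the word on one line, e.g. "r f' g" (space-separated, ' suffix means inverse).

f' g r f'

  after f': (1 2 5 7 4 6)
  after g: (1 6 5 2 7 4 3)
  after r: (1 4 6 2 3 7 5)
  after f': (1 6 5 2 3 4)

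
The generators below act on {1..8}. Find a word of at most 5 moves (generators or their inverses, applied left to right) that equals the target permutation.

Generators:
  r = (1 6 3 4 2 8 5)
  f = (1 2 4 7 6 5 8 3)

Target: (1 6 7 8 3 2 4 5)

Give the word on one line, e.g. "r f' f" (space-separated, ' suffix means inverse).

r f r' f' f'

  after r: (1 6 3 4 2 8 5)
  after f: (1 5 2 3 7 6)
  after r': (1 8 2 6 5 4 3 7)
  after f': (1 5 2 7 3 4 8)
  after f': (1 6 7 8 3 2 4 5)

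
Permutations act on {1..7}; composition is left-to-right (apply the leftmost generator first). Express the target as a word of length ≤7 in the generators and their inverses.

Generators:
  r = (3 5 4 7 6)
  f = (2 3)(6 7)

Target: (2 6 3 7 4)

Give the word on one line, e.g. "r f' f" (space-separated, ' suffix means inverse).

r' f r' f' r

  after r': (3 6 7 4 5)
  after f: (2 3 7 4 5)
  after r': (2 6 7 5)(3 4)
  after f': (2 7 5 3 4)
  after r: (2 6 3 7 4)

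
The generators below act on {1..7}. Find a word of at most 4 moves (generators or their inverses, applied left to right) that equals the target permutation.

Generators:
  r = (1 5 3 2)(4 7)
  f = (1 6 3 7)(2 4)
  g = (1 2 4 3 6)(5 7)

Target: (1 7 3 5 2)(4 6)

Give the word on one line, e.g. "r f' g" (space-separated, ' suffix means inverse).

g f' r

  after g: (1 2 4 3 6)(5 7)
  after f': (1 4 6 7 5 3)
  after r: (1 7 3 5 2)(4 6)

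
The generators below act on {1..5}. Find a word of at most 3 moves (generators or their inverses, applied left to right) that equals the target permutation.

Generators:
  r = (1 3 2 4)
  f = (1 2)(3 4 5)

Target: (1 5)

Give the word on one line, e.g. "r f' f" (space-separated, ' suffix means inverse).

  after r: (1 3 2 4)
  after f': (1 5 4 2 3)
  after r: (1 5)

r f' r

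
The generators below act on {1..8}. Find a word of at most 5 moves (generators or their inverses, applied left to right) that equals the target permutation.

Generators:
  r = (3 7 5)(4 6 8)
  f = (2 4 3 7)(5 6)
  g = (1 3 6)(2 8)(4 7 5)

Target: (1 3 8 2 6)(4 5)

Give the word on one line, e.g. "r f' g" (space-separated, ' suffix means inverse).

f' f' g

  after f': (2 7 3 4)(5 6)
  after f': (2 3)(4 7)
  after g: (1 3 8 2 6)(4 5)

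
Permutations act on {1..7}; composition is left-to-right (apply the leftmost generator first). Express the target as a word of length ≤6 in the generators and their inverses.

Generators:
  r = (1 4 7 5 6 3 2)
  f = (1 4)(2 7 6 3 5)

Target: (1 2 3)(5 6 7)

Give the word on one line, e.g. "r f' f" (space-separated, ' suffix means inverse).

  after r': (1 2 3 6 5 7 4)
  after f': (1 5 2 6 3 7)
  after r': (1 7 2 5 3 4)
  after f': (1 2 3)(5 6 7)

r' f' r' f'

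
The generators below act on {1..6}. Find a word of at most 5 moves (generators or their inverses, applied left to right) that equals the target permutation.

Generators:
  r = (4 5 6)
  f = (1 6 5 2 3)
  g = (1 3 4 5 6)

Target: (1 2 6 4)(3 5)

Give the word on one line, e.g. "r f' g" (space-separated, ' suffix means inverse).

r f' f'

  after r: (4 5 6)
  after f': (1 3 2 5)(4 6)
  after f': (1 2 6 4)(3 5)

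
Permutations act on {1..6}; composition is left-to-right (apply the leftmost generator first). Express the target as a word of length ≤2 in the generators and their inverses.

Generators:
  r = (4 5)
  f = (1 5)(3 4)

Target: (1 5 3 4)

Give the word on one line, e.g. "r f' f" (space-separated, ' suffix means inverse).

  after r: (4 5)
  after f': (1 5 3 4)

r f'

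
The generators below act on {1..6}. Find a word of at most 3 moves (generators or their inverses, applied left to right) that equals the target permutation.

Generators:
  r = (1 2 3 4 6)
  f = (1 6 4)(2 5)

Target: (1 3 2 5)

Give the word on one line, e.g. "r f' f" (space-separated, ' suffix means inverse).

  after f': (1 4 6)(2 5)
  after r': (1 3 2 5)

f' r'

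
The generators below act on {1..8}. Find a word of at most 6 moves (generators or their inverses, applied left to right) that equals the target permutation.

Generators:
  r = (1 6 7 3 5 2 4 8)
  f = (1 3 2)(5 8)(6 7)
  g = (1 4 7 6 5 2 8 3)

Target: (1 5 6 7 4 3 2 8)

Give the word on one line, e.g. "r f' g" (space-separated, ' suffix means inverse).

  after f: (1 3 2)(5 8)(6 7)
  after f: (1 2 3)
  after g': (1 5 6 7 4)(2 8)
  after f': (1 8 3)(2 5 7 4)
  after f': (1 5 6 7 4 3 2 8)

f f g' f' f'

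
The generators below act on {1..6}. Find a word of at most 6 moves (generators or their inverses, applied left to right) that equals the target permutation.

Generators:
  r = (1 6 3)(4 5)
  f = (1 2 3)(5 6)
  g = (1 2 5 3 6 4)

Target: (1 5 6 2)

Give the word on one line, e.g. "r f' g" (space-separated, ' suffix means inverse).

f r' g' f' g'

  after f: (1 2 3)(5 6)
  after r': (1 2 6 4 5)
  after g': (2 3 5 4)
  after f': (1 3 6 5 4)
  after g': (1 5 6 2)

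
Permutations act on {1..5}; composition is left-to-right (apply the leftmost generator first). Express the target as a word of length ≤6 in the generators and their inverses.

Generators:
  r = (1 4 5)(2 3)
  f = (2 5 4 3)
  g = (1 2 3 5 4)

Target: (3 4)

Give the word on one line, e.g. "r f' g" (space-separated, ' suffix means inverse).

g r' f' r'

  after g: (1 2 3 5 4)
  after r': (1 3 4 5)
  after f': (1 4 2 3 5)
  after r': (3 4)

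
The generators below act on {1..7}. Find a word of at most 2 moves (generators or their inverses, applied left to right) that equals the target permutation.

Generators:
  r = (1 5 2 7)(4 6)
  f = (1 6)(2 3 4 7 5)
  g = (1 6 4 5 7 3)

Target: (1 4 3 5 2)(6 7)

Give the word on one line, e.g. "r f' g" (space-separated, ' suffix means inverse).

  after f': (1 6)(2 5 7 4 3)
  after r': (1 4 3 5 2)(6 7)

f' r'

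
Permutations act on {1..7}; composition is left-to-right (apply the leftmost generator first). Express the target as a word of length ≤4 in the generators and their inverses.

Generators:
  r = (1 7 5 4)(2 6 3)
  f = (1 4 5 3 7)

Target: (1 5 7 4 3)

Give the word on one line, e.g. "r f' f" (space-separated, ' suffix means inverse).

f f

  after f: (1 4 5 3 7)
  after f: (1 5 7 4 3)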